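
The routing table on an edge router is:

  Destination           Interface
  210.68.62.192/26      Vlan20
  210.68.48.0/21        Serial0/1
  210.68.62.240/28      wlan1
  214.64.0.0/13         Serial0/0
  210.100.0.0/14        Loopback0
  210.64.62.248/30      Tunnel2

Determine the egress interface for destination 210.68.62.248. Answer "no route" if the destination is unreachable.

wlan1

Routes whose prefix contains 210.68.62.248:
  210.68.62.192/26 (210.68.62.192 - 210.68.62.255) -> Vlan20
  210.68.62.240/28 (210.68.62.240 - 210.68.62.255) -> wlan1
More-specific entries that do NOT match:
  210.64.62.248/30 (210.64.62.248 - 210.64.62.251) does not contain 210.68.62.248
Longest matching prefix is /28 -> interface wlan1.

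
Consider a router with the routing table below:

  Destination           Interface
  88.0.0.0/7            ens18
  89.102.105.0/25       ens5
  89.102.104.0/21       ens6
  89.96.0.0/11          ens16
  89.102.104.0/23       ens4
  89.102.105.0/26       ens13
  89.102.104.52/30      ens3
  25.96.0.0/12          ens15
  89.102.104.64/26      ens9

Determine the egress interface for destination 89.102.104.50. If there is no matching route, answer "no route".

Routes whose prefix contains 89.102.104.50:
  88.0.0.0/7 (88.0.0.0 - 89.255.255.255) -> ens18
  89.96.0.0/11 (89.96.0.0 - 89.127.255.255) -> ens16
  89.102.104.0/21 (89.102.104.0 - 89.102.111.255) -> ens6
  89.102.104.0/23 (89.102.104.0 - 89.102.105.255) -> ens4
More-specific entries that do NOT match:
  89.102.104.52/30 (89.102.104.52 - 89.102.104.55) does not contain 89.102.104.50
  89.102.105.0/26 (89.102.105.0 - 89.102.105.63) does not contain 89.102.104.50
  89.102.104.64/26 (89.102.104.64 - 89.102.104.127) does not contain 89.102.104.50
  89.102.105.0/25 (89.102.105.0 - 89.102.105.127) does not contain 89.102.104.50
Longest matching prefix is /23 -> interface ens4.

ens4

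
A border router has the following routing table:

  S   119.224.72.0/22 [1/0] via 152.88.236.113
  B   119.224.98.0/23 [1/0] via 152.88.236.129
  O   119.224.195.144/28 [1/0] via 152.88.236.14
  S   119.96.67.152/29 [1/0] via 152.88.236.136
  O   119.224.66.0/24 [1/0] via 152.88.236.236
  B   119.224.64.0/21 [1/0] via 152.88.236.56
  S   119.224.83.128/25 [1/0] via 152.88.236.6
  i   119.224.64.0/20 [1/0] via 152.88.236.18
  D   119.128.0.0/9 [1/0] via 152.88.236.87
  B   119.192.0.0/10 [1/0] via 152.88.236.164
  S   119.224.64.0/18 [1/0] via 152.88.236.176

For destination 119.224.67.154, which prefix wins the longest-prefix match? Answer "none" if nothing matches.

119.224.64.0/21

Entries matching 119.224.67.154:
  119.128.0.0/9 (119.128.0.0 - 119.255.255.255)
  119.192.0.0/10 (119.192.0.0 - 119.255.255.255)
  119.224.64.0/18 (119.224.64.0 - 119.224.127.255)
  119.224.64.0/20 (119.224.64.0 - 119.224.79.255)
  119.224.64.0/21 (119.224.64.0 - 119.224.71.255)
Most specific is 119.224.64.0/21.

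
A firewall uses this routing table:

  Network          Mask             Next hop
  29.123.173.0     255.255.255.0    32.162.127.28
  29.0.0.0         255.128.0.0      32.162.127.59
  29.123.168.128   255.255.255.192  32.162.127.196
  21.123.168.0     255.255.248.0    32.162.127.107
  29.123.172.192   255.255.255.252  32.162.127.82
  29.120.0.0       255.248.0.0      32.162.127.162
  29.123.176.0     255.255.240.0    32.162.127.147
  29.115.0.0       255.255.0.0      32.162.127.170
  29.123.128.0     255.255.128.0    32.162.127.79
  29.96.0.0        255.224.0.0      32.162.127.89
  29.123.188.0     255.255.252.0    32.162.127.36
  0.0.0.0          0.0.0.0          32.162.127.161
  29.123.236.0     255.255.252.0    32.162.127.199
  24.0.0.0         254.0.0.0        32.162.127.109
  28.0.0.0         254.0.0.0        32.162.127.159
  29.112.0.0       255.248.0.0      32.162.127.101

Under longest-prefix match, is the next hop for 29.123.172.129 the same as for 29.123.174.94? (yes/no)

29.123.172.129: longest match 29.123.128.0/17 -> 32.162.127.79
29.123.174.94: longest match 29.123.128.0/17 -> 32.162.127.79

yes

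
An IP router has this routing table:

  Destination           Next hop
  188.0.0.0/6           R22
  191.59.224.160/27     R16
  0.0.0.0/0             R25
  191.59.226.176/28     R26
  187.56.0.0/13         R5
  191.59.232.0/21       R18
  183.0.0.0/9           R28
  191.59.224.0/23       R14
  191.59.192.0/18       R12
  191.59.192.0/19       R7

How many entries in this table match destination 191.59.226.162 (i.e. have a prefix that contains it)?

Prefixes containing 191.59.226.162:
  0.0.0.0/0 (default, matches everything)
  188.0.0.0/6 (188.0.0.0 - 191.255.255.255)
  191.59.192.0/18 (191.59.192.0 - 191.59.255.255)
Total matching entries: 3.

3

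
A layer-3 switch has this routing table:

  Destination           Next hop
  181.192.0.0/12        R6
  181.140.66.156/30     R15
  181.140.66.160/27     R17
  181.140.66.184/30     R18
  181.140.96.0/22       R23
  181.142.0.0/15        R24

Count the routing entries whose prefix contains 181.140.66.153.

No listed prefix contains 181.140.66.153.
Total matching entries: 0.

0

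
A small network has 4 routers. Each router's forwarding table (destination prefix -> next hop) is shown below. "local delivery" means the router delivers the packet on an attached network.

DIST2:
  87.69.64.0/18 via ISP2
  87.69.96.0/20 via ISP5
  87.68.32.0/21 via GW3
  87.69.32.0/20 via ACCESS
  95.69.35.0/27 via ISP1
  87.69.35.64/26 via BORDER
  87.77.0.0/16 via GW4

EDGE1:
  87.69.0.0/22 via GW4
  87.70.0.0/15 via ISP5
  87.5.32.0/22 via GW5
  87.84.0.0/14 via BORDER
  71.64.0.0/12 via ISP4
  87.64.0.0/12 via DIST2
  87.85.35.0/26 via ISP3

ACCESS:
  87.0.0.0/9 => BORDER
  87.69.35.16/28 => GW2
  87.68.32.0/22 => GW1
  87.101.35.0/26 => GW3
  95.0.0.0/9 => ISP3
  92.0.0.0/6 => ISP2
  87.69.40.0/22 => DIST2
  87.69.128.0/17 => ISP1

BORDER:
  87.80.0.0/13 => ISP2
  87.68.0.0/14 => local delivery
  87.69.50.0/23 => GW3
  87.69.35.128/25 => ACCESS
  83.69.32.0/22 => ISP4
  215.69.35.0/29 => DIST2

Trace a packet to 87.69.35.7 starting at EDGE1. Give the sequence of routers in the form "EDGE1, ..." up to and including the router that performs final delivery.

EDGE1, DIST2, ACCESS, BORDER

At EDGE1: longest match for 87.69.35.7 is 87.64.0.0/12 -> DIST2
At DIST2: longest match for 87.69.35.7 is 87.69.32.0/20 -> ACCESS
At ACCESS: longest match for 87.69.35.7 is 87.0.0.0/9 -> BORDER
At BORDER: longest match for 87.69.35.7 is 87.68.0.0/14 -> local delivery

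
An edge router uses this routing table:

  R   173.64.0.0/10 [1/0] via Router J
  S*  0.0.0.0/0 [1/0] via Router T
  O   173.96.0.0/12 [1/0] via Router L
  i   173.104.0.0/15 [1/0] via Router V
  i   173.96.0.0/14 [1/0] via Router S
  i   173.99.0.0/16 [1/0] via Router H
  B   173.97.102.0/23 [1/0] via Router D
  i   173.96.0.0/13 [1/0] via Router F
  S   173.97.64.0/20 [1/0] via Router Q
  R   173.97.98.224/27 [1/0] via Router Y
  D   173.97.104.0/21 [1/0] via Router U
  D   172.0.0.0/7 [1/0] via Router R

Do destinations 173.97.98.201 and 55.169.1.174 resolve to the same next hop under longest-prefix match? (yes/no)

173.97.98.201: longest match 173.96.0.0/14 -> Router S
55.169.1.174: longest match 0.0.0.0/0 -> Router T

no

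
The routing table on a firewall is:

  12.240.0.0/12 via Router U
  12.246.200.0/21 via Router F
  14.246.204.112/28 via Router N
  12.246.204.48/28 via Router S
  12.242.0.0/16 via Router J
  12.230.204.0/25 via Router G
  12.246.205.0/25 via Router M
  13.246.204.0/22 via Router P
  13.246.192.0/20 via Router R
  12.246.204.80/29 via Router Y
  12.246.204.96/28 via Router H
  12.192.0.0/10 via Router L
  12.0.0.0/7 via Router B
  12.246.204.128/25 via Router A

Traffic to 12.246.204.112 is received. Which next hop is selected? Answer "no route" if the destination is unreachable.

Router F

Routes whose prefix contains 12.246.204.112:
  12.0.0.0/7 (12.0.0.0 - 13.255.255.255) -> Router B
  12.192.0.0/10 (12.192.0.0 - 12.255.255.255) -> Router L
  12.240.0.0/12 (12.240.0.0 - 12.255.255.255) -> Router U
  12.246.200.0/21 (12.246.200.0 - 12.246.207.255) -> Router F
More-specific entries that do NOT match:
  12.246.204.80/29 (12.246.204.80 - 12.246.204.87) does not contain 12.246.204.112
  14.246.204.112/28 (14.246.204.112 - 14.246.204.127) does not contain 12.246.204.112
  12.246.204.48/28 (12.246.204.48 - 12.246.204.63) does not contain 12.246.204.112
  12.246.204.96/28 (12.246.204.96 - 12.246.204.111) does not contain 12.246.204.112
  12.230.204.0/25 (12.230.204.0 - 12.230.204.127) does not contain 12.246.204.112
  12.246.205.0/25 (12.246.205.0 - 12.246.205.127) does not contain 12.246.204.112
  12.246.204.128/25 (12.246.204.128 - 12.246.204.255) does not contain 12.246.204.112
  13.246.204.0/22 (13.246.204.0 - 13.246.207.255) does not contain 12.246.204.112
Longest matching prefix is /21 -> next hop Router F.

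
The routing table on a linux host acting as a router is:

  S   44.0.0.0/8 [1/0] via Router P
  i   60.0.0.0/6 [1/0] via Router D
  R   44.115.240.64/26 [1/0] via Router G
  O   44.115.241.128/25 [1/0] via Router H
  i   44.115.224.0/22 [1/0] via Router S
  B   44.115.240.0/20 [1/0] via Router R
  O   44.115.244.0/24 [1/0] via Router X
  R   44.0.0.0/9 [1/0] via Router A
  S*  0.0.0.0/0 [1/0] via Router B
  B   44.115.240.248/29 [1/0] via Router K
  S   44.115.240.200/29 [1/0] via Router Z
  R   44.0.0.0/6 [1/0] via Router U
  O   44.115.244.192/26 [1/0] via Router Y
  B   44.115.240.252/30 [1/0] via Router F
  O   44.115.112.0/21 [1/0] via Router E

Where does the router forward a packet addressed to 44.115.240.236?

Router R

Routes whose prefix contains 44.115.240.236:
  0.0.0.0/0 (default, matches everything) -> Router B
  44.0.0.0/6 (44.0.0.0 - 47.255.255.255) -> Router U
  44.0.0.0/8 (44.0.0.0 - 44.255.255.255) -> Router P
  44.0.0.0/9 (44.0.0.0 - 44.127.255.255) -> Router A
  44.115.240.0/20 (44.115.240.0 - 44.115.255.255) -> Router R
More-specific entries that do NOT match:
  44.115.240.252/30 (44.115.240.252 - 44.115.240.255) does not contain 44.115.240.236
  44.115.240.248/29 (44.115.240.248 - 44.115.240.255) does not contain 44.115.240.236
  44.115.240.200/29 (44.115.240.200 - 44.115.240.207) does not contain 44.115.240.236
  44.115.240.64/26 (44.115.240.64 - 44.115.240.127) does not contain 44.115.240.236
  44.115.244.192/26 (44.115.244.192 - 44.115.244.255) does not contain 44.115.240.236
  44.115.241.128/25 (44.115.241.128 - 44.115.241.255) does not contain 44.115.240.236
  44.115.244.0/24 (44.115.244.0 - 44.115.244.255) does not contain 44.115.240.236
  44.115.224.0/22 (44.115.224.0 - 44.115.227.255) does not contain 44.115.240.236
  44.115.112.0/21 (44.115.112.0 - 44.115.119.255) does not contain 44.115.240.236
Longest matching prefix is /20 -> next hop Router R.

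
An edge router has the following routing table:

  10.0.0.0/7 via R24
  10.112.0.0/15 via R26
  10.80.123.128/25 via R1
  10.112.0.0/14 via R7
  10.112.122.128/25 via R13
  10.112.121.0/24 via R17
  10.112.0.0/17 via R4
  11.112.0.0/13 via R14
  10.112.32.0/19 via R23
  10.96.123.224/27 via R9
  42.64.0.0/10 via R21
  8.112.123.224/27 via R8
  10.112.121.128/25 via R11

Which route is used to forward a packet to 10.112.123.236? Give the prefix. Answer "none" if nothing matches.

Entries matching 10.112.123.236:
  10.0.0.0/7 (10.0.0.0 - 11.255.255.255)
  10.112.0.0/14 (10.112.0.0 - 10.115.255.255)
  10.112.0.0/15 (10.112.0.0 - 10.113.255.255)
  10.112.0.0/17 (10.112.0.0 - 10.112.127.255)
Most specific is 10.112.0.0/17.

10.112.0.0/17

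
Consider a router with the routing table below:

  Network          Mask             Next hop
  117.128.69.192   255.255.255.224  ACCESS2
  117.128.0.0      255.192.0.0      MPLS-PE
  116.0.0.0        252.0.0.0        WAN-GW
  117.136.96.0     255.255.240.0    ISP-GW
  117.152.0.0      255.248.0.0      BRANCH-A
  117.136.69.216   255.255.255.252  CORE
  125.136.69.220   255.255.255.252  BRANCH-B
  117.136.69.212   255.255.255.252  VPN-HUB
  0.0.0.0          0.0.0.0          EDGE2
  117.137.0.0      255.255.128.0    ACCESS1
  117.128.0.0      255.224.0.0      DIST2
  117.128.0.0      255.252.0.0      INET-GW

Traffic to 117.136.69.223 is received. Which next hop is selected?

Routes whose prefix contains 117.136.69.223:
  0.0.0.0/0 (default, matches everything) -> EDGE2
  116.0.0.0/6 (116.0.0.0 - 119.255.255.255) -> WAN-GW
  117.128.0.0/10 (117.128.0.0 - 117.191.255.255) -> MPLS-PE
  117.128.0.0/11 (117.128.0.0 - 117.159.255.255) -> DIST2
More-specific entries that do NOT match:
  117.136.69.216/30 (117.136.69.216 - 117.136.69.219) does not contain 117.136.69.223
  125.136.69.220/30 (125.136.69.220 - 125.136.69.223) does not contain 117.136.69.223
  117.136.69.212/30 (117.136.69.212 - 117.136.69.215) does not contain 117.136.69.223
  117.128.69.192/27 (117.128.69.192 - 117.128.69.223) does not contain 117.136.69.223
  117.136.96.0/20 (117.136.96.0 - 117.136.111.255) does not contain 117.136.69.223
  117.137.0.0/17 (117.137.0.0 - 117.137.127.255) does not contain 117.136.69.223
  117.128.0.0/14 (117.128.0.0 - 117.131.255.255) does not contain 117.136.69.223
  117.152.0.0/13 (117.152.0.0 - 117.159.255.255) does not contain 117.136.69.223
Longest matching prefix is /11 -> next hop DIST2.

DIST2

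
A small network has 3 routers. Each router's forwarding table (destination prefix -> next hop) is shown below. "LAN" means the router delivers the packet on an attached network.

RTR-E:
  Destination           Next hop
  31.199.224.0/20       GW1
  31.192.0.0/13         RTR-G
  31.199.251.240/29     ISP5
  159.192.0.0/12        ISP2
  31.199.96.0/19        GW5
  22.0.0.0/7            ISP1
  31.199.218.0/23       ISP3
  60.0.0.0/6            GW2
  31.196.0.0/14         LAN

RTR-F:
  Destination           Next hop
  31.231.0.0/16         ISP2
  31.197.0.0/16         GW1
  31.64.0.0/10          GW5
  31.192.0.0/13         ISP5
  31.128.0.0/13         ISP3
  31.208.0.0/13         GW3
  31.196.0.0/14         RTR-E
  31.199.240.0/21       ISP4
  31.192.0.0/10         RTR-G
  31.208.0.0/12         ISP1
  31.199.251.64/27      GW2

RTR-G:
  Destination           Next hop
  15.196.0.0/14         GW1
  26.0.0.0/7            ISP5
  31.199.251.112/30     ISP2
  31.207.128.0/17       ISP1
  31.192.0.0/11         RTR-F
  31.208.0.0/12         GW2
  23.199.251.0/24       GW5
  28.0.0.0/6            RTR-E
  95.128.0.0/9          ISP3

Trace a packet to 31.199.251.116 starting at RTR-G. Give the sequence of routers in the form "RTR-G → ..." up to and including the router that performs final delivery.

RTR-G → RTR-F → RTR-E

At RTR-G: longest match for 31.199.251.116 is 31.192.0.0/11 -> RTR-F
At RTR-F: longest match for 31.199.251.116 is 31.196.0.0/14 -> RTR-E
At RTR-E: longest match for 31.199.251.116 is 31.196.0.0/14 -> LAN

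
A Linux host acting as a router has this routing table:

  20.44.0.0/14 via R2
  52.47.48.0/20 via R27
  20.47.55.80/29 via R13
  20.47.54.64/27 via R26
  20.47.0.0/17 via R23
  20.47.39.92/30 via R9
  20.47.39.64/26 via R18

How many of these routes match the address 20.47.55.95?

Prefixes containing 20.47.55.95:
  20.44.0.0/14 (20.44.0.0 - 20.47.255.255)
  20.47.0.0/17 (20.47.0.0 - 20.47.127.255)
Total matching entries: 2.

2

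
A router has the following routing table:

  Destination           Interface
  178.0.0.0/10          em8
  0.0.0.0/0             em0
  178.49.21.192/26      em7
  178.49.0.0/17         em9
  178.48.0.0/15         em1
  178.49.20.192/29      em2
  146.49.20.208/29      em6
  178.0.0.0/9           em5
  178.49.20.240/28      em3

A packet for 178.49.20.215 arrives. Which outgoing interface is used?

em9

Routes whose prefix contains 178.49.20.215:
  0.0.0.0/0 (default, matches everything) -> em0
  178.0.0.0/9 (178.0.0.0 - 178.127.255.255) -> em5
  178.0.0.0/10 (178.0.0.0 - 178.63.255.255) -> em8
  178.48.0.0/15 (178.48.0.0 - 178.49.255.255) -> em1
  178.49.0.0/17 (178.49.0.0 - 178.49.127.255) -> em9
More-specific entries that do NOT match:
  178.49.20.192/29 (178.49.20.192 - 178.49.20.199) does not contain 178.49.20.215
  146.49.20.208/29 (146.49.20.208 - 146.49.20.215) does not contain 178.49.20.215
  178.49.20.240/28 (178.49.20.240 - 178.49.20.255) does not contain 178.49.20.215
  178.49.21.192/26 (178.49.21.192 - 178.49.21.255) does not contain 178.49.20.215
Longest matching prefix is /17 -> interface em9.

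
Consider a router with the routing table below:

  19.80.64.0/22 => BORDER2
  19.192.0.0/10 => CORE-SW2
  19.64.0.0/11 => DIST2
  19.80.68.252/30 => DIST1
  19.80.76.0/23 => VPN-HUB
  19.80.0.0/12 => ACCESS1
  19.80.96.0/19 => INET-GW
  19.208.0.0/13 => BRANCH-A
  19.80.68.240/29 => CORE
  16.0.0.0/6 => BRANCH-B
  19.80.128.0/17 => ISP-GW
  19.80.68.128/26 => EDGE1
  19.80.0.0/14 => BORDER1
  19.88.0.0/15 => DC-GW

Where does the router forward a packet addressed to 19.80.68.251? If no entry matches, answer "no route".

BORDER1

Routes whose prefix contains 19.80.68.251:
  16.0.0.0/6 (16.0.0.0 - 19.255.255.255) -> BRANCH-B
  19.64.0.0/11 (19.64.0.0 - 19.95.255.255) -> DIST2
  19.80.0.0/12 (19.80.0.0 - 19.95.255.255) -> ACCESS1
  19.80.0.0/14 (19.80.0.0 - 19.83.255.255) -> BORDER1
More-specific entries that do NOT match:
  19.80.68.252/30 (19.80.68.252 - 19.80.68.255) does not contain 19.80.68.251
  19.80.68.240/29 (19.80.68.240 - 19.80.68.247) does not contain 19.80.68.251
  19.80.68.128/26 (19.80.68.128 - 19.80.68.191) does not contain 19.80.68.251
  19.80.76.0/23 (19.80.76.0 - 19.80.77.255) does not contain 19.80.68.251
  19.80.64.0/22 (19.80.64.0 - 19.80.67.255) does not contain 19.80.68.251
  19.80.96.0/19 (19.80.96.0 - 19.80.127.255) does not contain 19.80.68.251
  19.80.128.0/17 (19.80.128.0 - 19.80.255.255) does not contain 19.80.68.251
  19.88.0.0/15 (19.88.0.0 - 19.89.255.255) does not contain 19.80.68.251
Longest matching prefix is /14 -> next hop BORDER1.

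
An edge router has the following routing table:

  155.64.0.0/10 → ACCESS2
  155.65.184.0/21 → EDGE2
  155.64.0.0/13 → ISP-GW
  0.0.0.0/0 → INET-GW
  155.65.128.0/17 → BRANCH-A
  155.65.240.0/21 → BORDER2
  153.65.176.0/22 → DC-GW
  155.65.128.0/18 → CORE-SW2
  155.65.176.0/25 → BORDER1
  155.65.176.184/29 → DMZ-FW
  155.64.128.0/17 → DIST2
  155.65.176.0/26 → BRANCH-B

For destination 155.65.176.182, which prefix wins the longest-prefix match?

155.65.128.0/18

Entries matching 155.65.176.182:
  0.0.0.0/0 (default, matches everything)
  155.64.0.0/10 (155.64.0.0 - 155.127.255.255)
  155.64.0.0/13 (155.64.0.0 - 155.71.255.255)
  155.65.128.0/17 (155.65.128.0 - 155.65.255.255)
  155.65.128.0/18 (155.65.128.0 - 155.65.191.255)
Most specific is 155.65.128.0/18.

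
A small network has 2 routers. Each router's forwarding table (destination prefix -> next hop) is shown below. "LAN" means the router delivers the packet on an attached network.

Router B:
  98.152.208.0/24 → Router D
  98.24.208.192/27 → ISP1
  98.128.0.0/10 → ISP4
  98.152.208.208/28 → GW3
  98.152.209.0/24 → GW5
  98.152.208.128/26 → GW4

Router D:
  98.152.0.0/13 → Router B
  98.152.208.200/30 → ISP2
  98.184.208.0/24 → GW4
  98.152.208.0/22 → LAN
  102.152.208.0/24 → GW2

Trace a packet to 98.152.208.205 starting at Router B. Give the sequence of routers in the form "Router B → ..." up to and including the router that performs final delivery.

At Router B: longest match for 98.152.208.205 is 98.152.208.0/24 -> Router D
At Router D: longest match for 98.152.208.205 is 98.152.208.0/22 -> LAN

Router B → Router D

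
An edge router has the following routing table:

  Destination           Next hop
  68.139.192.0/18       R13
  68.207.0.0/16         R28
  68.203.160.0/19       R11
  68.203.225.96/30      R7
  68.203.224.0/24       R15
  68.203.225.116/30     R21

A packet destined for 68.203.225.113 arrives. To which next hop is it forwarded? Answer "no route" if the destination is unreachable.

No entry's prefix contains 68.203.225.113; there is no default route.

no route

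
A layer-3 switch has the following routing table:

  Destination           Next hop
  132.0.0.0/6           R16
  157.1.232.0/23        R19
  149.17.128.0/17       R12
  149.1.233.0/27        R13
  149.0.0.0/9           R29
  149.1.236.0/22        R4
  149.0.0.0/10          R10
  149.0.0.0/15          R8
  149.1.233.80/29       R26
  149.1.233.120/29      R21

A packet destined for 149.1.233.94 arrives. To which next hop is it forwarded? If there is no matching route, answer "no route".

R8

Routes whose prefix contains 149.1.233.94:
  149.0.0.0/9 (149.0.0.0 - 149.127.255.255) -> R29
  149.0.0.0/10 (149.0.0.0 - 149.63.255.255) -> R10
  149.0.0.0/15 (149.0.0.0 - 149.1.255.255) -> R8
More-specific entries that do NOT match:
  149.1.233.80/29 (149.1.233.80 - 149.1.233.87) does not contain 149.1.233.94
  149.1.233.120/29 (149.1.233.120 - 149.1.233.127) does not contain 149.1.233.94
  149.1.233.0/27 (149.1.233.0 - 149.1.233.31) does not contain 149.1.233.94
  157.1.232.0/23 (157.1.232.0 - 157.1.233.255) does not contain 149.1.233.94
  149.1.236.0/22 (149.1.236.0 - 149.1.239.255) does not contain 149.1.233.94
  149.17.128.0/17 (149.17.128.0 - 149.17.255.255) does not contain 149.1.233.94
Longest matching prefix is /15 -> next hop R8.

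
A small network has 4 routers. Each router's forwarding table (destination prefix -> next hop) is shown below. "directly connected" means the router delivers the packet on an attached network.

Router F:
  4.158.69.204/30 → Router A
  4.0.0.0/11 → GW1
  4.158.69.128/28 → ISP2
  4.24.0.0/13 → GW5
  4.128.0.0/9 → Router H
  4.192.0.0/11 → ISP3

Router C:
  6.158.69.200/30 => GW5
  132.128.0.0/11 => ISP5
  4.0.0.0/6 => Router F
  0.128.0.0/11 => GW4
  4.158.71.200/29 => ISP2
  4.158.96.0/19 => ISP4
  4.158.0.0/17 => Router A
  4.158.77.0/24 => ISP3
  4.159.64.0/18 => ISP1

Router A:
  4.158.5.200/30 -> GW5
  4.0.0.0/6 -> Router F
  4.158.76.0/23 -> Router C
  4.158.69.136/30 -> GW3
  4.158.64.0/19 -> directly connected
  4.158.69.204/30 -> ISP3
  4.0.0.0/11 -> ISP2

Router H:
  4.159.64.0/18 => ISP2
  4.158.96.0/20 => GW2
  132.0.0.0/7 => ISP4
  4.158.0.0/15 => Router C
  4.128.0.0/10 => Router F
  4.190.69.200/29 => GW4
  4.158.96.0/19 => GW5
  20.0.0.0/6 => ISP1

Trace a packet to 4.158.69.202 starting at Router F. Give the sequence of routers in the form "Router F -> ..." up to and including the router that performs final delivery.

Router F -> Router H -> Router C -> Router A

At Router F: longest match for 4.158.69.202 is 4.128.0.0/9 -> Router H
At Router H: longest match for 4.158.69.202 is 4.158.0.0/15 -> Router C
At Router C: longest match for 4.158.69.202 is 4.158.0.0/17 -> Router A
At Router A: longest match for 4.158.69.202 is 4.158.64.0/19 -> directly connected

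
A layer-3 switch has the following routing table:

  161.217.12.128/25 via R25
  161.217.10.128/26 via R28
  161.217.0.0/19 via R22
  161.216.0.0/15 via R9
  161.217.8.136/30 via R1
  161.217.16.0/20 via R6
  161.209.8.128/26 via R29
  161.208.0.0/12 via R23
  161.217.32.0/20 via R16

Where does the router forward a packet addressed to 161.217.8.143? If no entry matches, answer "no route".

R22

Routes whose prefix contains 161.217.8.143:
  161.208.0.0/12 (161.208.0.0 - 161.223.255.255) -> R23
  161.216.0.0/15 (161.216.0.0 - 161.217.255.255) -> R9
  161.217.0.0/19 (161.217.0.0 - 161.217.31.255) -> R22
More-specific entries that do NOT match:
  161.217.8.136/30 (161.217.8.136 - 161.217.8.139) does not contain 161.217.8.143
  161.217.10.128/26 (161.217.10.128 - 161.217.10.191) does not contain 161.217.8.143
  161.209.8.128/26 (161.209.8.128 - 161.209.8.191) does not contain 161.217.8.143
  161.217.12.128/25 (161.217.12.128 - 161.217.12.255) does not contain 161.217.8.143
  161.217.16.0/20 (161.217.16.0 - 161.217.31.255) does not contain 161.217.8.143
  161.217.32.0/20 (161.217.32.0 - 161.217.47.255) does not contain 161.217.8.143
Longest matching prefix is /19 -> next hop R22.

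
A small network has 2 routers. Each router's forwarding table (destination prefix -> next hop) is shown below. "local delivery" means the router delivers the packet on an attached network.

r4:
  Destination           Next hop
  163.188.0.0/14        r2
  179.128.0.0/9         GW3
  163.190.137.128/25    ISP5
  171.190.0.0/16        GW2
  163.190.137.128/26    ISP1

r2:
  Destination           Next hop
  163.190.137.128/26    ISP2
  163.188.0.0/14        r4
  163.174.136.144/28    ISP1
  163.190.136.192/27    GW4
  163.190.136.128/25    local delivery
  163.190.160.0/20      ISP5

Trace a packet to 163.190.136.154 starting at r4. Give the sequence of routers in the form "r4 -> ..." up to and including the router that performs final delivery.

At r4: longest match for 163.190.136.154 is 163.188.0.0/14 -> r2
At r2: longest match for 163.190.136.154 is 163.190.136.128/25 -> local delivery

r4 -> r2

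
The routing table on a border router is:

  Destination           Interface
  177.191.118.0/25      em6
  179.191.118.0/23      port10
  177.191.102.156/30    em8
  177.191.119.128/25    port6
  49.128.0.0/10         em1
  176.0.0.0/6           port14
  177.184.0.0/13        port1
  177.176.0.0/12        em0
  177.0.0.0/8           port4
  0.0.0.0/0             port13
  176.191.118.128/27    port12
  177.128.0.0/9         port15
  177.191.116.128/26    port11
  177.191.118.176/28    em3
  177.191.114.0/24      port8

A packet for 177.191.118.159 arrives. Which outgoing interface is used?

port1

Routes whose prefix contains 177.191.118.159:
  0.0.0.0/0 (default, matches everything) -> port13
  176.0.0.0/6 (176.0.0.0 - 179.255.255.255) -> port14
  177.0.0.0/8 (177.0.0.0 - 177.255.255.255) -> port4
  177.128.0.0/9 (177.128.0.0 - 177.255.255.255) -> port15
  177.176.0.0/12 (177.176.0.0 - 177.191.255.255) -> em0
  177.184.0.0/13 (177.184.0.0 - 177.191.255.255) -> port1
More-specific entries that do NOT match:
  177.191.102.156/30 (177.191.102.156 - 177.191.102.159) does not contain 177.191.118.159
  177.191.118.176/28 (177.191.118.176 - 177.191.118.191) does not contain 177.191.118.159
  176.191.118.128/27 (176.191.118.128 - 176.191.118.159) does not contain 177.191.118.159
  177.191.116.128/26 (177.191.116.128 - 177.191.116.191) does not contain 177.191.118.159
  177.191.118.0/25 (177.191.118.0 - 177.191.118.127) does not contain 177.191.118.159
  177.191.119.128/25 (177.191.119.128 - 177.191.119.255) does not contain 177.191.118.159
  177.191.114.0/24 (177.191.114.0 - 177.191.114.255) does not contain 177.191.118.159
  179.191.118.0/23 (179.191.118.0 - 179.191.119.255) does not contain 177.191.118.159
Longest matching prefix is /13 -> interface port1.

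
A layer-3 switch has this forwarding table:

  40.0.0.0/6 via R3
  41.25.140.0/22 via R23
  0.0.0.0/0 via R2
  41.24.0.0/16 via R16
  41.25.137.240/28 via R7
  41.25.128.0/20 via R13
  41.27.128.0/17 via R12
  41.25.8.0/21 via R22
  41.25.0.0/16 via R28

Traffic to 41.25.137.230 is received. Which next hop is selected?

R13

Routes whose prefix contains 41.25.137.230:
  0.0.0.0/0 (default, matches everything) -> R2
  40.0.0.0/6 (40.0.0.0 - 43.255.255.255) -> R3
  41.25.0.0/16 (41.25.0.0 - 41.25.255.255) -> R28
  41.25.128.0/20 (41.25.128.0 - 41.25.143.255) -> R13
More-specific entries that do NOT match:
  41.25.137.240/28 (41.25.137.240 - 41.25.137.255) does not contain 41.25.137.230
  41.25.140.0/22 (41.25.140.0 - 41.25.143.255) does not contain 41.25.137.230
  41.25.8.0/21 (41.25.8.0 - 41.25.15.255) does not contain 41.25.137.230
Longest matching prefix is /20 -> next hop R13.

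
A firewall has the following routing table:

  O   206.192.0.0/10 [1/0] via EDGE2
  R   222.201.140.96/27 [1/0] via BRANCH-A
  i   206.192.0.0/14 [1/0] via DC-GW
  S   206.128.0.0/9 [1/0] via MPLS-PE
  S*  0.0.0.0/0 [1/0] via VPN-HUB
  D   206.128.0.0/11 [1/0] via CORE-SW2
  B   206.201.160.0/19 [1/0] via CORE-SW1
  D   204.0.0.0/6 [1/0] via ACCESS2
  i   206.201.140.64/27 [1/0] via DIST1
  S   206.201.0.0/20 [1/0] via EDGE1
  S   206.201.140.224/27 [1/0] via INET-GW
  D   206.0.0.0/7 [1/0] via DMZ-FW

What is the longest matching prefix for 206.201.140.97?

206.192.0.0/10

Entries matching 206.201.140.97:
  0.0.0.0/0 (default, matches everything)
  204.0.0.0/6 (204.0.0.0 - 207.255.255.255)
  206.0.0.0/7 (206.0.0.0 - 207.255.255.255)
  206.128.0.0/9 (206.128.0.0 - 206.255.255.255)
  206.192.0.0/10 (206.192.0.0 - 206.255.255.255)
Most specific is 206.192.0.0/10.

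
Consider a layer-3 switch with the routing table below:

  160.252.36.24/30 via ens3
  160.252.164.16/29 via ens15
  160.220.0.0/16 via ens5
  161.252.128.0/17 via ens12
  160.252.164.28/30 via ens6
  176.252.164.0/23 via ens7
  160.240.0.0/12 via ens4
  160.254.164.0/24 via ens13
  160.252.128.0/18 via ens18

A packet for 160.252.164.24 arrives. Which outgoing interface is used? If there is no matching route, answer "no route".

ens18

Routes whose prefix contains 160.252.164.24:
  160.240.0.0/12 (160.240.0.0 - 160.255.255.255) -> ens4
  160.252.128.0/18 (160.252.128.0 - 160.252.191.255) -> ens18
More-specific entries that do NOT match:
  160.252.36.24/30 (160.252.36.24 - 160.252.36.27) does not contain 160.252.164.24
  160.252.164.28/30 (160.252.164.28 - 160.252.164.31) does not contain 160.252.164.24
  160.252.164.16/29 (160.252.164.16 - 160.252.164.23) does not contain 160.252.164.24
  160.254.164.0/24 (160.254.164.0 - 160.254.164.255) does not contain 160.252.164.24
  176.252.164.0/23 (176.252.164.0 - 176.252.165.255) does not contain 160.252.164.24
Longest matching prefix is /18 -> interface ens18.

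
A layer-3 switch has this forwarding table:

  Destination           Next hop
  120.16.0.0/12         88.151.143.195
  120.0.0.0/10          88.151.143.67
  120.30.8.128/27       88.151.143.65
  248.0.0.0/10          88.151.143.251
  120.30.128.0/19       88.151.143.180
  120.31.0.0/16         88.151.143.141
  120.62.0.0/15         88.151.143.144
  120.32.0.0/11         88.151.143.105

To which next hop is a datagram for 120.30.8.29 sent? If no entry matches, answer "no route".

88.151.143.195

Routes whose prefix contains 120.30.8.29:
  120.0.0.0/10 (120.0.0.0 - 120.63.255.255) -> 88.151.143.67
  120.16.0.0/12 (120.16.0.0 - 120.31.255.255) -> 88.151.143.195
More-specific entries that do NOT match:
  120.30.8.128/27 (120.30.8.128 - 120.30.8.159) does not contain 120.30.8.29
  120.30.128.0/19 (120.30.128.0 - 120.30.159.255) does not contain 120.30.8.29
  120.31.0.0/16 (120.31.0.0 - 120.31.255.255) does not contain 120.30.8.29
  120.62.0.0/15 (120.62.0.0 - 120.63.255.255) does not contain 120.30.8.29
Longest matching prefix is /12 -> next hop 88.151.143.195.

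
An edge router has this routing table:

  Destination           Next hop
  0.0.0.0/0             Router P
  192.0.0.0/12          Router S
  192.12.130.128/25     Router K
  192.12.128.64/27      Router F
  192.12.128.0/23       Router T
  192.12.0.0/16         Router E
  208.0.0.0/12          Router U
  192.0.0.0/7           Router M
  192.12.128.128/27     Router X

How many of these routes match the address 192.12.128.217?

5

Prefixes containing 192.12.128.217:
  0.0.0.0/0 (default, matches everything)
  192.0.0.0/7 (192.0.0.0 - 193.255.255.255)
  192.0.0.0/12 (192.0.0.0 - 192.15.255.255)
  192.12.0.0/16 (192.12.0.0 - 192.12.255.255)
  192.12.128.0/23 (192.12.128.0 - 192.12.129.255)
Total matching entries: 5.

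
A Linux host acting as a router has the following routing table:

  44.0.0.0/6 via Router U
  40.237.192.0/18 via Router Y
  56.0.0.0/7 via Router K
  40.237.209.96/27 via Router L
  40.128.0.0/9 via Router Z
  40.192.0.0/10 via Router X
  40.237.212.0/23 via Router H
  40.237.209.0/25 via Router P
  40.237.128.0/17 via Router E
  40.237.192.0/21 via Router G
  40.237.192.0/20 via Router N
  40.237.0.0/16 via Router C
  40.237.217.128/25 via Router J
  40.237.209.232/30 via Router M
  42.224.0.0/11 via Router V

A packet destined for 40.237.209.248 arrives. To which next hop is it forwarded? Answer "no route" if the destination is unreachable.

Router Y

Routes whose prefix contains 40.237.209.248:
  40.128.0.0/9 (40.128.0.0 - 40.255.255.255) -> Router Z
  40.192.0.0/10 (40.192.0.0 - 40.255.255.255) -> Router X
  40.237.0.0/16 (40.237.0.0 - 40.237.255.255) -> Router C
  40.237.128.0/17 (40.237.128.0 - 40.237.255.255) -> Router E
  40.237.192.0/18 (40.237.192.0 - 40.237.255.255) -> Router Y
More-specific entries that do NOT match:
  40.237.209.232/30 (40.237.209.232 - 40.237.209.235) does not contain 40.237.209.248
  40.237.209.96/27 (40.237.209.96 - 40.237.209.127) does not contain 40.237.209.248
  40.237.209.0/25 (40.237.209.0 - 40.237.209.127) does not contain 40.237.209.248
  40.237.217.128/25 (40.237.217.128 - 40.237.217.255) does not contain 40.237.209.248
  40.237.212.0/23 (40.237.212.0 - 40.237.213.255) does not contain 40.237.209.248
  40.237.192.0/21 (40.237.192.0 - 40.237.199.255) does not contain 40.237.209.248
  40.237.192.0/20 (40.237.192.0 - 40.237.207.255) does not contain 40.237.209.248
Longest matching prefix is /18 -> next hop Router Y.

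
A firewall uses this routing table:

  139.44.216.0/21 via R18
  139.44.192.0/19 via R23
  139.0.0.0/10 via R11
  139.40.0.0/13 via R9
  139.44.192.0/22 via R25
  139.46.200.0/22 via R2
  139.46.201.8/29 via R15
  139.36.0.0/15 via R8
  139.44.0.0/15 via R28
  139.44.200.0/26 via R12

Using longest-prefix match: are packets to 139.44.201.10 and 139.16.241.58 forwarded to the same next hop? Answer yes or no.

139.44.201.10: longest match 139.44.192.0/19 -> R23
139.16.241.58: longest match 139.0.0.0/10 -> R11

no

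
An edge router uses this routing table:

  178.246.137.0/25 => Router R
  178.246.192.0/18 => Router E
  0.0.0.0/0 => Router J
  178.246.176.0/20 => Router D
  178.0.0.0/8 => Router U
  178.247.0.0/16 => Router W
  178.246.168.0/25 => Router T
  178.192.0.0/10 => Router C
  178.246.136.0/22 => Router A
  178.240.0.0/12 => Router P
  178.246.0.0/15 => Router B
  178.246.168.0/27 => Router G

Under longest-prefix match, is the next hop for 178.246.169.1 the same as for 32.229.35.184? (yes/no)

no

178.246.169.1: longest match 178.246.0.0/15 -> Router B
32.229.35.184: longest match 0.0.0.0/0 -> Router J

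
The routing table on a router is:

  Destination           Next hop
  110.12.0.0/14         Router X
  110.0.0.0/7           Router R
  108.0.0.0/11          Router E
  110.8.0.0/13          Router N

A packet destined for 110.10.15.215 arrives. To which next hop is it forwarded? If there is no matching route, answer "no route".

Router N

Routes whose prefix contains 110.10.15.215:
  110.0.0.0/7 (110.0.0.0 - 111.255.255.255) -> Router R
  110.8.0.0/13 (110.8.0.0 - 110.15.255.255) -> Router N
More-specific entries that do NOT match:
  110.12.0.0/14 (110.12.0.0 - 110.15.255.255) does not contain 110.10.15.215
Longest matching prefix is /13 -> next hop Router N.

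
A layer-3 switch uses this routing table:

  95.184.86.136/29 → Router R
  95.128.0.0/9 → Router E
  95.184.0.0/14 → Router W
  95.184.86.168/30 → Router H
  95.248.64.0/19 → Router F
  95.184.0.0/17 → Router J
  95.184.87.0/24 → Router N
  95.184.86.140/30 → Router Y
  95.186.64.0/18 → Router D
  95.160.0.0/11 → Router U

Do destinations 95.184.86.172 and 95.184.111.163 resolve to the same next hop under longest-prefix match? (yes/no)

yes

95.184.86.172: longest match 95.184.0.0/17 -> Router J
95.184.111.163: longest match 95.184.0.0/17 -> Router J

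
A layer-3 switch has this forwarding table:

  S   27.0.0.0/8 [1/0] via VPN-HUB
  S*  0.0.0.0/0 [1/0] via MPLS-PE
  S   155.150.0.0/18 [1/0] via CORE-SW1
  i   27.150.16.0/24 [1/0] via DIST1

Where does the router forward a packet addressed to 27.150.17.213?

Routes whose prefix contains 27.150.17.213:
  0.0.0.0/0 (default, matches everything) -> MPLS-PE
  27.0.0.0/8 (27.0.0.0 - 27.255.255.255) -> VPN-HUB
More-specific entries that do NOT match:
  27.150.16.0/24 (27.150.16.0 - 27.150.16.255) does not contain 27.150.17.213
  155.150.0.0/18 (155.150.0.0 - 155.150.63.255) does not contain 27.150.17.213
Longest matching prefix is /8 -> next hop VPN-HUB.

VPN-HUB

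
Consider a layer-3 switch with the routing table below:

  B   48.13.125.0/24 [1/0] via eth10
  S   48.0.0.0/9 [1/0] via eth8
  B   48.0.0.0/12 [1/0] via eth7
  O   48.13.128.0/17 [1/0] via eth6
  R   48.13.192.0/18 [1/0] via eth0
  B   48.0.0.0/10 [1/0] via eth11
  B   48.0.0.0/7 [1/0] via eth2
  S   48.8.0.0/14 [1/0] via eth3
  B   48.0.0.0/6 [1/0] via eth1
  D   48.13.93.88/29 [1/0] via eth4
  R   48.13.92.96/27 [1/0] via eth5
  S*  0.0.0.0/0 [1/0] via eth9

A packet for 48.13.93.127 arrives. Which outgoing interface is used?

Routes whose prefix contains 48.13.93.127:
  0.0.0.0/0 (default, matches everything) -> eth9
  48.0.0.0/6 (48.0.0.0 - 51.255.255.255) -> eth1
  48.0.0.0/7 (48.0.0.0 - 49.255.255.255) -> eth2
  48.0.0.0/9 (48.0.0.0 - 48.127.255.255) -> eth8
  48.0.0.0/10 (48.0.0.0 - 48.63.255.255) -> eth11
  48.0.0.0/12 (48.0.0.0 - 48.15.255.255) -> eth7
More-specific entries that do NOT match:
  48.13.93.88/29 (48.13.93.88 - 48.13.93.95) does not contain 48.13.93.127
  48.13.92.96/27 (48.13.92.96 - 48.13.92.127) does not contain 48.13.93.127
  48.13.125.0/24 (48.13.125.0 - 48.13.125.255) does not contain 48.13.93.127
  48.13.192.0/18 (48.13.192.0 - 48.13.255.255) does not contain 48.13.93.127
  48.13.128.0/17 (48.13.128.0 - 48.13.255.255) does not contain 48.13.93.127
  48.8.0.0/14 (48.8.0.0 - 48.11.255.255) does not contain 48.13.93.127
Longest matching prefix is /12 -> interface eth7.

eth7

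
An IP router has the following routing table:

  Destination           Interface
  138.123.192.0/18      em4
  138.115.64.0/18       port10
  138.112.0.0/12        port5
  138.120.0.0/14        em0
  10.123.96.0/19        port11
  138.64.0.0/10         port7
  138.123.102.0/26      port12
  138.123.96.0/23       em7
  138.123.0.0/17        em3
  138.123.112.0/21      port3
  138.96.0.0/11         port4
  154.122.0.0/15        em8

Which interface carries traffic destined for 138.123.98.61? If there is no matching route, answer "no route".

em3

Routes whose prefix contains 138.123.98.61:
  138.64.0.0/10 (138.64.0.0 - 138.127.255.255) -> port7
  138.96.0.0/11 (138.96.0.0 - 138.127.255.255) -> port4
  138.112.0.0/12 (138.112.0.0 - 138.127.255.255) -> port5
  138.120.0.0/14 (138.120.0.0 - 138.123.255.255) -> em0
  138.123.0.0/17 (138.123.0.0 - 138.123.127.255) -> em3
More-specific entries that do NOT match:
  138.123.102.0/26 (138.123.102.0 - 138.123.102.63) does not contain 138.123.98.61
  138.123.96.0/23 (138.123.96.0 - 138.123.97.255) does not contain 138.123.98.61
  138.123.112.0/21 (138.123.112.0 - 138.123.119.255) does not contain 138.123.98.61
  10.123.96.0/19 (10.123.96.0 - 10.123.127.255) does not contain 138.123.98.61
  138.123.192.0/18 (138.123.192.0 - 138.123.255.255) does not contain 138.123.98.61
  138.115.64.0/18 (138.115.64.0 - 138.115.127.255) does not contain 138.123.98.61
Longest matching prefix is /17 -> interface em3.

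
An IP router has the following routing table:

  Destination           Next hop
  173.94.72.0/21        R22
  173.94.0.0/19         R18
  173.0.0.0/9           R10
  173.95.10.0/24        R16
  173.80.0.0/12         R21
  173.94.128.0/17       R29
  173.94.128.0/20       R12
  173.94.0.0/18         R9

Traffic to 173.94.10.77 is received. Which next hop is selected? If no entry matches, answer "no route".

R18

Routes whose prefix contains 173.94.10.77:
  173.0.0.0/9 (173.0.0.0 - 173.127.255.255) -> R10
  173.80.0.0/12 (173.80.0.0 - 173.95.255.255) -> R21
  173.94.0.0/18 (173.94.0.0 - 173.94.63.255) -> R9
  173.94.0.0/19 (173.94.0.0 - 173.94.31.255) -> R18
More-specific entries that do NOT match:
  173.95.10.0/24 (173.95.10.0 - 173.95.10.255) does not contain 173.94.10.77
  173.94.72.0/21 (173.94.72.0 - 173.94.79.255) does not contain 173.94.10.77
  173.94.128.0/20 (173.94.128.0 - 173.94.143.255) does not contain 173.94.10.77
Longest matching prefix is /19 -> next hop R18.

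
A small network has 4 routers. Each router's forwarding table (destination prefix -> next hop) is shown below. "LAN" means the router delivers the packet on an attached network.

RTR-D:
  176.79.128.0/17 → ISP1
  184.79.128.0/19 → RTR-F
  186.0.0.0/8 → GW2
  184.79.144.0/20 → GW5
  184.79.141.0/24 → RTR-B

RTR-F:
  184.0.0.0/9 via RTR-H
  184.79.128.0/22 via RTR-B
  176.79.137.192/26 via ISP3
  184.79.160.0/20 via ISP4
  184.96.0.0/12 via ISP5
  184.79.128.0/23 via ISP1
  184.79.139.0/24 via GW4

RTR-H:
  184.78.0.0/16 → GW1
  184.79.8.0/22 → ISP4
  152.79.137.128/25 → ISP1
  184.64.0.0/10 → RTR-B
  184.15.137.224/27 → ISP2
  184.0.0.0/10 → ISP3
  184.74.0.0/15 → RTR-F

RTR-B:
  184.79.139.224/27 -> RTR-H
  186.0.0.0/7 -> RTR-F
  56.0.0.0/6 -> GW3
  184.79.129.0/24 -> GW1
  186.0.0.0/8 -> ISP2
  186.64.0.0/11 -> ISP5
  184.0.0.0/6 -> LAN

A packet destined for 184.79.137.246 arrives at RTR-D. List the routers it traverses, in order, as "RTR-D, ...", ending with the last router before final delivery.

At RTR-D: longest match for 184.79.137.246 is 184.79.128.0/19 -> RTR-F
At RTR-F: longest match for 184.79.137.246 is 184.0.0.0/9 -> RTR-H
At RTR-H: longest match for 184.79.137.246 is 184.64.0.0/10 -> RTR-B
At RTR-B: longest match for 184.79.137.246 is 184.0.0.0/6 -> LAN

RTR-D, RTR-F, RTR-H, RTR-B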